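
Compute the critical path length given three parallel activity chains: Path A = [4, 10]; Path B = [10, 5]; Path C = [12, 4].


Path A: 4 + 10 = 14
Path B: 10 + 5 = 15
Path C: 12 + 4 = 16
Critical path = longest = max(14, 15, 16)
= 16 (Path C)


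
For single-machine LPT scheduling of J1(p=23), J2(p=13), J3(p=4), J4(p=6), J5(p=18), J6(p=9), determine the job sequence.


LPT: sort by longest processing time first
  J1: p=23
  J5: p=18
  J2: p=13
  J6: p=9
  J4: p=6
  J3: p=4
Order: J1 → J5 → J2 → J6 → J4 → J3


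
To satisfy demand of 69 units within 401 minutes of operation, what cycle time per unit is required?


Cycle time = available time / demand
= 401 / 69
= 5.81 min/unit


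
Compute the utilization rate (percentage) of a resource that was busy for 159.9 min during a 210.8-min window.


Utilization = busy / total × 100
= 159.9 / 210.8 × 100
= 75.9%


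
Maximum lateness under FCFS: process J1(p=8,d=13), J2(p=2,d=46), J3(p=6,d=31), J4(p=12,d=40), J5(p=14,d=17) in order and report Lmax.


Lateness per job (L = C - d):
  J1: C=8, d=13, L=-5
  J2: C=10, d=46, L=-36
  J3: C=16, d=31, L=-15
  J4: C=28, d=40, L=-12
  J5: C=42, d=17, L=25
Lmax = max(-5, -36, -15, -12, 25)
= 25


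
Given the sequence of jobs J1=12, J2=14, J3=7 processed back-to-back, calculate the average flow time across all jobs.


Completion times:
  J1: completes at 12
  J2: completes at 26
  J3: completes at 33
Sum = 71
Average = 71/3
= 23.67


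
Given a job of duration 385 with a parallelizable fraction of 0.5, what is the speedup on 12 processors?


Amdahl's law: T_p = T × ((1-p) + p/N)
= 385 × ((1-0.5) + 0.5/12)
= 385 × (0.50 + 0.0417)
= 385 × 0.5417
= 208.54
Speedup = 385/208.54
= 1.85×


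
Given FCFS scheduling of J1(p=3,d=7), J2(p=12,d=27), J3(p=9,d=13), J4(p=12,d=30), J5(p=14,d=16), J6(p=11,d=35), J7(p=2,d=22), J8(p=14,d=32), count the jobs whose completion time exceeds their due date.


Completion vs due date:
  J1: C=3, d=7 → on time
  J2: C=15, d=27 → on time
  J3: C=24, d=13 → TARDY
  J4: C=36, d=30 → TARDY
  J5: C=50, d=16 → TARDY
  J6: C=61, d=35 → TARDY
  J7: C=63, d=22 → TARDY
  J8: C=77, d=32 → TARDY
Tardy jobs: J3, J4, J5, J6, J7, J8
Count = 6


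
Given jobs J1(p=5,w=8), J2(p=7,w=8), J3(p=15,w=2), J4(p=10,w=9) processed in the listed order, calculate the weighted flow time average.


Completion times:
  J1: C=5, w×C=8×5=40
  J2: C=12, w×C=8×12=96
  J3: C=27, w×C=2×27=54
  J4: C=37, w×C=9×37=333
Sum w×C = 523
Sum w = 27
Weighted avg = 523/27
= 19.37


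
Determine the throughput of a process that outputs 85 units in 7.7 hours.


Throughput = units / time
= 85 / 7.7
= 11.0 units/hour


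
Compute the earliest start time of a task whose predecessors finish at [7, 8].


ES = max of all predecessor completion times
Predecessors: [7, 8]
ES = max(7, 8)
= 8


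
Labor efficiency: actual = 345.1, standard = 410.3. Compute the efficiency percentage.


Efficiency = (actual / standard) × 100
= (345.1 / 410.3) × 100
= 84.1%


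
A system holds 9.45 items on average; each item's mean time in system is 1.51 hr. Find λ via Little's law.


Little's law: L = λW → λ = L / W
= 9.45 / 1.51
= 6.26 per hour


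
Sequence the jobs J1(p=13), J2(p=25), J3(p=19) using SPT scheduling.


SPT: sort by shortest processing time
  J1: p=13
  J3: p=19
  J2: p=25
Order: J1 → J3 → J2


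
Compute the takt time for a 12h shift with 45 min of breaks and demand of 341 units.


Available = 12×60 - 45 = 675 min
Takt time = 675 / 341
= 1.98 min/unit


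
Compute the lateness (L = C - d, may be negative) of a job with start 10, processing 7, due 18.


Completion = 10 + 7 = 17
Lateness = C - d = 17 - 18
= -1


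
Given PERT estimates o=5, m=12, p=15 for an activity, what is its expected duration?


te = (o + 4m + p) / 6
= (5 + 4×12 + 15) / 6
= (5 + 48 + 15) / 6
= 68 / 6
= 11.33


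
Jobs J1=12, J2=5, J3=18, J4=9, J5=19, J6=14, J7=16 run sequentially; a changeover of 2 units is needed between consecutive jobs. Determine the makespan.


Makespan = Σ processing + (n-1) × setup
= (12 + 5 + 18 + 9 + 19 + 14 + 16) + (7-1)×2
= 93 + 12
= 105 time units


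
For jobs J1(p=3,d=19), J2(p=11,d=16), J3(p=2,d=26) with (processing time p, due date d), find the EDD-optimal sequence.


EDD: sort by earliest due date
  J2: d=16, p=11
  J1: d=19, p=3
  J3: d=26, p=2
Order: J2 → J1 → J3


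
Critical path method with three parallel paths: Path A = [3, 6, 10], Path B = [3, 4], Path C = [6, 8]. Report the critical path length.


Path A: 3 + 6 + 10 = 19
Path B: 3 + 4 = 7
Path C: 6 + 8 = 14
Critical path = longest = max(19, 7, 14)
= 19 (Path A)


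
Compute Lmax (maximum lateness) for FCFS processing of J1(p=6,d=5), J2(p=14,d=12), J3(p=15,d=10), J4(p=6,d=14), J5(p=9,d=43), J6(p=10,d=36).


Lateness per job (L = C - d):
  J1: C=6, d=5, L=1
  J2: C=20, d=12, L=8
  J3: C=35, d=10, L=25
  J4: C=41, d=14, L=27
  J5: C=50, d=43, L=7
  J6: C=60, d=36, L=24
Lmax = max(1, 8, 25, 27, 7, 24)
= 27


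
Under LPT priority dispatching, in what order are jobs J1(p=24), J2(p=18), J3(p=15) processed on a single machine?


LPT: sort by longest processing time first
  J1: p=24
  J2: p=18
  J3: p=15
Order: J1 → J2 → J3


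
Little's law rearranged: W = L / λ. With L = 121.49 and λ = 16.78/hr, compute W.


Little's law: L = λW → W = L / λ
= 121.49 / 16.78
= 7.24 hours


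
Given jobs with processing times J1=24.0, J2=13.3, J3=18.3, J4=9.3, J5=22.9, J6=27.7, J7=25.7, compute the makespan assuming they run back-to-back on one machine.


Sequential makespan: sum all processing times
= 24.0 + 13.3 + 18.3 + 9.3 + 22.9 + 27.7 + 25.7
= 141.2 time units


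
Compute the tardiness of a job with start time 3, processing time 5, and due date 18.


Completion = start + processing = 3 + 5 = 8
Tardiness = max(0, C - d) = max(0, 8 - 18)
= max(0, -10)
= 0


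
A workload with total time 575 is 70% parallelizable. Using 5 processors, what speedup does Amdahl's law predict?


Amdahl's law: T_p = T × ((1-p) + p/N)
= 575 × ((1-0.7) + 0.7/5)
= 575 × (0.30 + 0.1400)
= 575 × 0.4400
= 253.00
Speedup = 575/253.00
= 2.27×


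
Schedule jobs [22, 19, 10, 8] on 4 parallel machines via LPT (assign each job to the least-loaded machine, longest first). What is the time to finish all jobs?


Jobs (LPT sorted): [22, 19, 10, 8]
Machines: 4
  J=22 → Machine 1 (load: 0+22=22)
  J=19 → Machine 2 (load: 0+19=19)
  J=10 → Machine 3 (load: 0+10=10)
  J=8 → Machine 4 (load: 0+8=8)
Machine loads: [22, 19, 10, 8]
Makespan = max = 22 time units


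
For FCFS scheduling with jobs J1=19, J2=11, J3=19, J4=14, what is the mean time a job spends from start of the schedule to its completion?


Completion times:
  J1: completes at 19
  J2: completes at 30
  J3: completes at 49
  J4: completes at 63
Sum = 161
Average = 161/4
= 40.25


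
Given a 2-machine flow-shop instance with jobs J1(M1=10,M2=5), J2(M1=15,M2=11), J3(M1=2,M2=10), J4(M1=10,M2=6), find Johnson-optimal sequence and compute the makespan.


Johnson's rule:
Group 1 (M1≤M2, sort by M1): ['J3']
Group 2 (M1>M2, sort desc M2): ['J2', 'J4', 'J1']
Sequence: J3 → J2 → J4 → J1
Makespan calculation:
  J3: M1 done=2, M2 done=12
  J2: M1 done=17, M2 done=28
  J4: M1 done=27, M2 done=34
  J1: M1 done=37, M2 done=42
= Sequence: J3 → J2 → J4 → J1, Makespan: 42


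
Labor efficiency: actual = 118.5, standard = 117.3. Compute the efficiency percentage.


Efficiency = (actual / standard) × 100
= (118.5 / 117.3) × 100
= 101.0%


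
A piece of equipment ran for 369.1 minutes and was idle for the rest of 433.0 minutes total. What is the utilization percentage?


Utilization = busy / total × 100
= 369.1 / 433.0 × 100
= 85.2%


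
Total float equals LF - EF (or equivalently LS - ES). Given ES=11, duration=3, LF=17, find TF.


EF = ES + duration = 11 + 3 = 14
LS = LF - duration = 17 - 3 = 14
Total Float = LF - EF = 17 - 14
(or LS - ES = 14 - 11)
= 3


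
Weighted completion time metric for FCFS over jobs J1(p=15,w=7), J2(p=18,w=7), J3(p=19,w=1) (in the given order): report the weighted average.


Completion times:
  J1: C=15, w×C=7×15=105
  J2: C=33, w×C=7×33=231
  J3: C=52, w×C=1×52=52
Sum w×C = 388
Sum w = 15
Weighted avg = 388/15
= 25.87


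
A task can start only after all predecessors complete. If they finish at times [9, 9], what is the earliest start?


ES = max of all predecessor completion times
Predecessors: [9, 9]
ES = max(9, 9)
= 9


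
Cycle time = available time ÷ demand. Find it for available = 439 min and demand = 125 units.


Cycle time = available time / demand
= 439 / 125
= 3.51 min/unit


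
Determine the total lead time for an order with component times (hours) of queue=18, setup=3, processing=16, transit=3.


Lead time = queue + setup + processing + transit
= 18 + 3 + 16 + 3
= 40 hours


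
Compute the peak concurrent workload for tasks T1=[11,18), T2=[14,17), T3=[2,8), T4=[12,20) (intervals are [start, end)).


Check each time point for overlaps:
  t=14: 3 tasks active (T1, T2, T4)
Max concurrent = 3


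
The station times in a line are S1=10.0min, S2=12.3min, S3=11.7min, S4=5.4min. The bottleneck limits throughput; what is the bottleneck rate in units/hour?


Bottleneck = longest station time
Station times: [10.0, 12.3, 11.7, 5.4]
Max = 12.3 min
Rate = 60 / 12.3
= 4.88 units/hour (bottleneck: 12.3min)


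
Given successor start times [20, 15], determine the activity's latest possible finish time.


LF = min of all successor start times
Successors start at: [20, 15]
LF = min(20, 15)
= 15


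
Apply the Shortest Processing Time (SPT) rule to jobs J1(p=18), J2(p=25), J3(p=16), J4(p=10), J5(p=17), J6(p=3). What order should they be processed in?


SPT: sort by shortest processing time
  J6: p=3
  J4: p=10
  J3: p=16
  J5: p=17
  J1: p=18
  J2: p=25
Order: J6 → J4 → J3 → J5 → J1 → J2


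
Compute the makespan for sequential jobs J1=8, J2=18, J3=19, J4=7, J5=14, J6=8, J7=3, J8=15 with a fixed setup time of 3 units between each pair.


Makespan = Σ processing + (n-1) × setup
= (8 + 18 + 19 + 7 + 14 + 8 + 3 + 15) + (8-1)×3
= 92 + 21
= 113 time units


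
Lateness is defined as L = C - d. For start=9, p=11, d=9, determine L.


Completion = 9 + 11 = 20
Lateness = C - d = 20 - 9
= 11


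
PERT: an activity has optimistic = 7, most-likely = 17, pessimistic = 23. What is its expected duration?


te = (o + 4m + p) / 6
= (7 + 4×17 + 23) / 6
= (7 + 68 + 23) / 6
= 98 / 6
= 16.33


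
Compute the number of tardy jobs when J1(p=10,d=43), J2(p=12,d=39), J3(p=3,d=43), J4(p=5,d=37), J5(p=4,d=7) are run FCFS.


Completion vs due date:
  J1: C=10, d=43 → on time
  J2: C=22, d=39 → on time
  J3: C=25, d=43 → on time
  J4: C=30, d=37 → on time
  J5: C=34, d=7 → TARDY
Tardy jobs: J5
Count = 1


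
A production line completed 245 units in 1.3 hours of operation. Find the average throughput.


Throughput = units / time
= 245 / 1.3
= 188.5 units/hour


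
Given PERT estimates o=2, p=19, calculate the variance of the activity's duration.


σ² = ((p - o) / 6)² = (p - o)² / 36
= (19 - 2)² / 36
= 17² / 36
= 289 / 36
= 8.0278


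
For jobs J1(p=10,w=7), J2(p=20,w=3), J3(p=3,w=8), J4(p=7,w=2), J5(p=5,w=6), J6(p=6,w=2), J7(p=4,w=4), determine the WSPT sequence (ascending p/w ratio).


WSPT (Smith's rule): sort by p/w ascending
  J3: p/w = 3/8 = 0.375
  J5: p/w = 5/6 = 0.833
  J7: p/w = 4/4 = 1.000
  J1: p/w = 10/7 = 1.429
  J6: p/w = 6/2 = 3.000
  J4: p/w = 7/2 = 3.500
  J2: p/w = 20/3 = 6.667
Order: J3 → J5 → J7 → J1 → J6 → J4 → J2


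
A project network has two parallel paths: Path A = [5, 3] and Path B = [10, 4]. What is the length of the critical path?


Path A: 5 + 3 = 8
Path B: 10 + 4 = 14
Critical path = longest = max(8, 14)
= 14 (Path B)


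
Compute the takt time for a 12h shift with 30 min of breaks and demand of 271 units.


Available = 12×60 - 30 = 690 min
Takt time = 690 / 271
= 2.55 min/unit


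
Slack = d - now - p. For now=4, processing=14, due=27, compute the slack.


Slack = due - current_time - processing
= 27 - 4 - 14
= 9


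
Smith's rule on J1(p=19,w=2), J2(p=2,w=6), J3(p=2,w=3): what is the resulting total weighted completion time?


WSPT order (by p/w): J2 → J3 → J1
  J2: C=2, w·C=6×2=12
  J3: C=4, w·C=3×4=12
  J1: C=23, w·C=2×23=46
Σ w·C = 70
= 70


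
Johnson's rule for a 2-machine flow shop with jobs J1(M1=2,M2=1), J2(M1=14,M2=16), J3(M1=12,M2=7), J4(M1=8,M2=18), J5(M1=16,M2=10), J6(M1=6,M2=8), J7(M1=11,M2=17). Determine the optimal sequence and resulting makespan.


Johnson's rule:
Group 1 (M1≤M2, sort by M1): ['J6', 'J4', 'J7', 'J2']
Group 2 (M1>M2, sort desc M2): ['J5', 'J3', 'J1']
Sequence: J6 → J4 → J7 → J2 → J5 → J3 → J1
Makespan calculation:
  J6: M1 done=6, M2 done=14
  J4: M1 done=14, M2 done=32
  J7: M1 done=25, M2 done=49
  J2: M1 done=39, M2 done=65
  J5: M1 done=55, M2 done=75
  J3: M1 done=67, M2 done=82
  J1: M1 done=69, M2 done=83
= Sequence: J6 → J4 → J7 → J2 → J5 → J3 → J1, Makespan: 83


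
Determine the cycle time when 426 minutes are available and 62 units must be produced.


Cycle time = available time / demand
= 426 / 62
= 6.87 min/unit


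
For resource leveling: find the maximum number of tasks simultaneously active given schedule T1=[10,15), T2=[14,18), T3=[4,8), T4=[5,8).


Check each time point for overlaps:
  t=5: 2 tasks active (T3, T4)
Max concurrent = 2


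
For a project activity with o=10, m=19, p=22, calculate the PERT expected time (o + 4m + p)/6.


te = (o + 4m + p) / 6
= (10 + 4×19 + 22) / 6
= (10 + 76 + 22) / 6
= 108 / 6
= 18.00


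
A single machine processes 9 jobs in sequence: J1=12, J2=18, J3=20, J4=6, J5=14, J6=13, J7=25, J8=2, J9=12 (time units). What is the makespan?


Sequential makespan: sum all processing times
= 12 + 18 + 20 + 6 + 14 + 13 + 25 + 2 + 12
= 122 time units


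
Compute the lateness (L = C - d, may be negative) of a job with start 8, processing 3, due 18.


Completion = 8 + 3 = 11
Lateness = C - d = 11 - 18
= -7


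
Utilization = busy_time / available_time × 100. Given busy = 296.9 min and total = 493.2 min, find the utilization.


Utilization = busy / total × 100
= 296.9 / 493.2 × 100
= 60.2%


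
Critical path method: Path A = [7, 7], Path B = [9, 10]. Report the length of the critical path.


Path A: 7 + 7 = 14
Path B: 9 + 10 = 19
Critical path = longest = max(14, 19)
= 19 (Path B)


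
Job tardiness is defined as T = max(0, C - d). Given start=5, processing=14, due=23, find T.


Completion = start + processing = 5 + 14 = 19
Tardiness = max(0, C - d) = max(0, 19 - 23)
= max(0, -4)
= 0


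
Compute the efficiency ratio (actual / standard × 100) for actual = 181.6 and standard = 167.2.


Efficiency = (actual / standard) × 100
= (181.6 / 167.2) × 100
= 108.6%


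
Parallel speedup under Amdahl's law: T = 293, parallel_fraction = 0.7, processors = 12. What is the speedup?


Amdahl's law: T_p = T × ((1-p) + p/N)
= 293 × ((1-0.7) + 0.7/12)
= 293 × (0.30 + 0.0583)
= 293 × 0.3583
= 104.99
Speedup = 293/104.99
= 2.79×


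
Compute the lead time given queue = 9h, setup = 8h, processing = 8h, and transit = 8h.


Lead time = queue + setup + processing + transit
= 9 + 8 + 8 + 8
= 33 hours


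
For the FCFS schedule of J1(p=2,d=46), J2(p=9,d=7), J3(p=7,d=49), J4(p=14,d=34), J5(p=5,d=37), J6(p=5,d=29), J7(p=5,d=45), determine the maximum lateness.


Lateness per job (L = C - d):
  J1: C=2, d=46, L=-44
  J2: C=11, d=7, L=4
  J3: C=18, d=49, L=-31
  J4: C=32, d=34, L=-2
  J5: C=37, d=37, L=0
  J6: C=42, d=29, L=13
  J7: C=47, d=45, L=2
Lmax = max(-44, 4, -31, -2, 0, 13, 2)
= 13


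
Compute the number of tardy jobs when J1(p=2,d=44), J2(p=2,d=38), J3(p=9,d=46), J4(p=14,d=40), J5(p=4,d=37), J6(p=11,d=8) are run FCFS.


Completion vs due date:
  J1: C=2, d=44 → on time
  J2: C=4, d=38 → on time
  J3: C=13, d=46 → on time
  J4: C=27, d=40 → on time
  J5: C=31, d=37 → on time
  J6: C=42, d=8 → TARDY
Tardy jobs: J6
Count = 1


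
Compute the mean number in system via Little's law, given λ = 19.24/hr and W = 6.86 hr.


Little's law: L = λ × W
= 19.24 × 6.86
= 131.99


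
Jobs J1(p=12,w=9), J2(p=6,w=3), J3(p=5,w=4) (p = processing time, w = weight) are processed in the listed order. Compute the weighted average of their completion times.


Completion times:
  J1: C=12, w×C=9×12=108
  J2: C=18, w×C=3×18=54
  J3: C=23, w×C=4×23=92
Sum w×C = 254
Sum w = 16
Weighted avg = 254/16
= 15.88


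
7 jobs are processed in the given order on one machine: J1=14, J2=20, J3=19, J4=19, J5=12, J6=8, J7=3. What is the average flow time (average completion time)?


Completion times:
  J1: completes at 14
  J2: completes at 34
  J3: completes at 53
  J4: completes at 72
  J5: completes at 84
  J6: completes at 92
  J7: completes at 95
Sum = 444
Average = 444/7
= 63.43


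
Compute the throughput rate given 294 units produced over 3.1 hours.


Throughput = units / time
= 294 / 3.1
= 94.8 units/hour


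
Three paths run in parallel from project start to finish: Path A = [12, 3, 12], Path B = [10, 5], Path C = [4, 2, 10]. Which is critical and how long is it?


Path A: 12 + 3 + 12 = 27
Path B: 10 + 5 = 15
Path C: 4 + 2 + 10 = 16
Critical path = longest = max(27, 15, 16)
= 27 (Path A)


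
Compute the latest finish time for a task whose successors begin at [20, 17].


LF = min of all successor start times
Successors start at: [20, 17]
LF = min(20, 17)
= 17


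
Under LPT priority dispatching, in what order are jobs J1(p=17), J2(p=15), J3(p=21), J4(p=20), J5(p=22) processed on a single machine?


LPT: sort by longest processing time first
  J5: p=22
  J3: p=21
  J4: p=20
  J1: p=17
  J2: p=15
Order: J5 → J3 → J4 → J1 → J2


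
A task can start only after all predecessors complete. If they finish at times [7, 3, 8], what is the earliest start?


ES = max of all predecessor completion times
Predecessors: [7, 3, 8]
ES = max(7, 3, 8)
= 8


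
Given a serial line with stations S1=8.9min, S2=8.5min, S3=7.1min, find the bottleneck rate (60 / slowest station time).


Bottleneck = longest station time
Station times: [8.9, 8.5, 7.1]
Max = 8.9 min
Rate = 60 / 8.9
= 6.74 units/hour (bottleneck: 8.9min)


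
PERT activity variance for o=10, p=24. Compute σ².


σ² = ((p - o) / 6)² = (p - o)² / 36
= (24 - 10)² / 36
= 14² / 36
= 196 / 36
= 5.4444


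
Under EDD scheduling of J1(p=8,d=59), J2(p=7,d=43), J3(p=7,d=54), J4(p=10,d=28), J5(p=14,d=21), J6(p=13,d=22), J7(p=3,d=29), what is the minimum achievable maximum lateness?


EDD order: J5 → J6 → J4 → J7 → J2 → J3 → J1
Completion and lateness:
  J5: C=14, d=21, L=14-21=-7
  J6: C=27, d=22, L=27-22=5
  J4: C=37, d=28, L=37-28=9
  J7: C=40, d=29, L=40-29=11
  J2: C=47, d=43, L=47-43=4
  J3: C=54, d=54, L=54-54=0
  J1: C=62, d=59, L=62-59=3
Lmax = max(-7, 5, 9, 11, 4, 0, 3)
= 11


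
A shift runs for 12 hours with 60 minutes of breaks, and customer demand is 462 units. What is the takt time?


Available = 12×60 - 60 = 660 min
Takt time = 660 / 462
= 1.43 min/unit


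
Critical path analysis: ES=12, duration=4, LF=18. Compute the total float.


EF = ES + duration = 12 + 4 = 16
LS = LF - duration = 18 - 4 = 14
Total Float = LF - EF = 18 - 16
(or LS - ES = 14 - 12)
= 2


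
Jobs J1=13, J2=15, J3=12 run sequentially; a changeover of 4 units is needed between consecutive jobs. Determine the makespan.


Makespan = Σ processing + (n-1) × setup
= (13 + 15 + 12) + (3-1)×4
= 40 + 8
= 48 time units


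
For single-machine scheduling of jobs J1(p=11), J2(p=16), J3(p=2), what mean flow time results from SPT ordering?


SPT order: J3 → J1 → J2
Completion times:
  J3: C=2
  J1: C=13
  J2: C=29
Sum = 44, n = 3
Mean flow = 44/3
= 14.67


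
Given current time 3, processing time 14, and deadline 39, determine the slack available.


Slack = due - current_time - processing
= 39 - 3 - 14
= 22


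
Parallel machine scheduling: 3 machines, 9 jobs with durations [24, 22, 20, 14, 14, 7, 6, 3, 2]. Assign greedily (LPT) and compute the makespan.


Jobs (LPT sorted): [24, 22, 20, 14, 14, 7, 6, 3, 2]
Machines: 3
  J=24 → Machine 1 (load: 0+24=24)
  J=22 → Machine 2 (load: 0+22=22)
  J=20 → Machine 3 (load: 0+20=20)
  J=14 → Machine 3 (load: 20+14=34)
  J=14 → Machine 2 (load: 22+14=36)
  J=7 → Machine 1 (load: 24+7=31)
  J=6 → Machine 1 (load: 31+6=37)
  J=3 → Machine 3 (load: 34+3=37)
  J=2 → Machine 2 (load: 36+2=38)
Machine loads: [37, 38, 37]
Makespan = max = 38 time units


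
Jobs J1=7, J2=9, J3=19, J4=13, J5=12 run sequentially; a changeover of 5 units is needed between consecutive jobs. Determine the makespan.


Makespan = Σ processing + (n-1) × setup
= (7 + 9 + 19 + 13 + 12) + (5-1)×5
= 60 + 20
= 80 time units


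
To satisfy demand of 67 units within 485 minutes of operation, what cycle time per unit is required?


Cycle time = available time / demand
= 485 / 67
= 7.24 min/unit


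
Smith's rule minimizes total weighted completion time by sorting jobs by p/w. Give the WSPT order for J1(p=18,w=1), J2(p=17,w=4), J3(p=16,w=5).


WSPT (Smith's rule): sort by p/w ascending
  J3: p/w = 16/5 = 3.200
  J2: p/w = 17/4 = 4.250
  J1: p/w = 18/1 = 18.000
Order: J3 → J2 → J1


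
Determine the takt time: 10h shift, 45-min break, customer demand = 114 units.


Available = 10×60 - 45 = 555 min
Takt time = 555 / 114
= 4.87 min/unit


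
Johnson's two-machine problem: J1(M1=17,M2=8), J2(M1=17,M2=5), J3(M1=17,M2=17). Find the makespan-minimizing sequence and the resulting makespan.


Johnson's rule:
Group 1 (M1≤M2, sort by M1): ['J3']
Group 2 (M1>M2, sort desc M2): ['J1', 'J2']
Sequence: J3 → J1 → J2
Makespan calculation:
  J3: M1 done=17, M2 done=34
  J1: M1 done=34, M2 done=42
  J2: M1 done=51, M2 done=56
= Sequence: J3 → J1 → J2, Makespan: 56


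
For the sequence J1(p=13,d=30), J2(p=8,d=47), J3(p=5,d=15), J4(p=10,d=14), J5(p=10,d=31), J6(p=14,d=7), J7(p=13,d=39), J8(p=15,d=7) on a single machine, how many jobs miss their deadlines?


Completion vs due date:
  J1: C=13, d=30 → on time
  J2: C=21, d=47 → on time
  J3: C=26, d=15 → TARDY
  J4: C=36, d=14 → TARDY
  J5: C=46, d=31 → TARDY
  J6: C=60, d=7 → TARDY
  J7: C=73, d=39 → TARDY
  J8: C=88, d=7 → TARDY
Tardy jobs: J3, J4, J5, J6, J7, J8
Count = 6


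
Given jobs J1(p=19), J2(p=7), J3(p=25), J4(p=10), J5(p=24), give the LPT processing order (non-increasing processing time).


LPT: sort by longest processing time first
  J3: p=25
  J5: p=24
  J1: p=19
  J4: p=10
  J2: p=7
Order: J3 → J5 → J1 → J4 → J2


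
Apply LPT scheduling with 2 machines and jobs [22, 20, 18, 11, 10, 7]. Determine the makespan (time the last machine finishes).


Jobs (LPT sorted): [22, 20, 18, 11, 10, 7]
Machines: 2
  J=22 → Machine 1 (load: 0+22=22)
  J=20 → Machine 2 (load: 0+20=20)
  J=18 → Machine 2 (load: 20+18=38)
  J=11 → Machine 1 (load: 22+11=33)
  J=10 → Machine 1 (load: 33+10=43)
  J=7 → Machine 2 (load: 38+7=45)
Machine loads: [43, 45]
Makespan = max = 45 time units


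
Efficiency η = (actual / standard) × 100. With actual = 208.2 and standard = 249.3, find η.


Efficiency = (actual / standard) × 100
= (208.2 / 249.3) × 100
= 83.5%


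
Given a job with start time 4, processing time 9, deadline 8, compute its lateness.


Completion = 4 + 9 = 13
Lateness = C - d = 13 - 8
= 5


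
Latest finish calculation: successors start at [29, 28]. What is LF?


LF = min of all successor start times
Successors start at: [29, 28]
LF = min(29, 28)
= 28


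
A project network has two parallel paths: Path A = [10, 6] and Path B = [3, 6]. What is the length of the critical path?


Path A: 10 + 6 = 16
Path B: 3 + 6 = 9
Critical path = longest = max(16, 9)
= 16 (Path A)


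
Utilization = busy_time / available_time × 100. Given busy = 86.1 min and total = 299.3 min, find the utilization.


Utilization = busy / total × 100
= 86.1 / 299.3 × 100
= 28.8%


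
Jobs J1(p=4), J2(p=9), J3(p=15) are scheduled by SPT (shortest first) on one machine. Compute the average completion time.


SPT order: J1 → J2 → J3
Completion times:
  J1: C=4
  J2: C=13
  J3: C=28
Sum = 45, n = 3
Mean flow = 45/3
= 15.00


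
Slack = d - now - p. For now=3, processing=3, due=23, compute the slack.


Slack = due - current_time - processing
= 23 - 3 - 3
= 17


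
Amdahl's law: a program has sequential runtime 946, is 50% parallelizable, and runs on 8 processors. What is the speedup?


Amdahl's law: T_p = T × ((1-p) + p/N)
= 946 × ((1-0.5) + 0.5/8)
= 946 × (0.50 + 0.0625)
= 946 × 0.5625
= 532.12
Speedup = 946/532.12
= 1.78×


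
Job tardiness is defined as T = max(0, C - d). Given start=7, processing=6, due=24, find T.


Completion = start + processing = 7 + 6 = 13
Tardiness = max(0, C - d) = max(0, 13 - 24)
= max(0, -11)
= 0


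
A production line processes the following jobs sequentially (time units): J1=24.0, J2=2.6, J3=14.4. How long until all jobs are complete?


Sequential makespan: sum all processing times
= 24.0 + 2.6 + 14.4
= 41.0 time units


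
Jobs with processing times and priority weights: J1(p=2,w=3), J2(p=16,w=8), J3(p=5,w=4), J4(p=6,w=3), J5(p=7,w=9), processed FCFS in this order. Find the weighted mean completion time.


Completion times:
  J1: C=2, w×C=3×2=6
  J2: C=18, w×C=8×18=144
  J3: C=23, w×C=4×23=92
  J4: C=29, w×C=3×29=87
  J5: C=36, w×C=9×36=324
Sum w×C = 653
Sum w = 27
Weighted avg = 653/27
= 24.19


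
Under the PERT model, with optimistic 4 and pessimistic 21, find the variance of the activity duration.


σ² = ((p - o) / 6)² = (p - o)² / 36
= (21 - 4)² / 36
= 17² / 36
= 289 / 36
= 8.0278


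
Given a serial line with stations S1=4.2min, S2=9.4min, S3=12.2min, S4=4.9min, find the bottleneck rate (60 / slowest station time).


Bottleneck = longest station time
Station times: [4.2, 9.4, 12.2, 4.9]
Max = 12.2 min
Rate = 60 / 12.2
= 4.92 units/hour (bottleneck: 12.2min)


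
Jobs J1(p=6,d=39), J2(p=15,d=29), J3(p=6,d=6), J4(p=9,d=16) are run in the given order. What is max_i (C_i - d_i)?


Lateness per job (L = C - d):
  J1: C=6, d=39, L=-33
  J2: C=21, d=29, L=-8
  J3: C=27, d=6, L=21
  J4: C=36, d=16, L=20
Lmax = max(-33, -8, 21, 20)
= 21


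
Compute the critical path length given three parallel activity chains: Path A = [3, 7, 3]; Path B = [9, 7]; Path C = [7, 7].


Path A: 3 + 7 + 3 = 13
Path B: 9 + 7 = 16
Path C: 7 + 7 = 14
Critical path = longest = max(13, 16, 14)
= 16 (Path B)


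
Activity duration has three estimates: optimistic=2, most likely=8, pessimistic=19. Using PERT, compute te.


te = (o + 4m + p) / 6
= (2 + 4×8 + 19) / 6
= (2 + 32 + 19) / 6
= 53 / 6
= 8.83


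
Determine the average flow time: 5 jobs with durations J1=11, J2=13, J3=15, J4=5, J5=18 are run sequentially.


Completion times:
  J1: completes at 11
  J2: completes at 24
  J3: completes at 39
  J4: completes at 44
  J5: completes at 62
Sum = 180
Average = 180/5
= 36.00


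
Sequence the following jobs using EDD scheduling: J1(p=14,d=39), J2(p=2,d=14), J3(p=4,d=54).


EDD: sort by earliest due date
  J2: d=14, p=2
  J1: d=39, p=14
  J3: d=54, p=4
Order: J2 → J1 → J3


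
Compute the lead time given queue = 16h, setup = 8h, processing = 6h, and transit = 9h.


Lead time = queue + setup + processing + transit
= 16 + 8 + 6 + 9
= 39 hours


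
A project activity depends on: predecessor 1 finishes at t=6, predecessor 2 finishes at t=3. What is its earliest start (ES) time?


ES = max of all predecessor completion times
Predecessors: [6, 3]
ES = max(6, 3)
= 6


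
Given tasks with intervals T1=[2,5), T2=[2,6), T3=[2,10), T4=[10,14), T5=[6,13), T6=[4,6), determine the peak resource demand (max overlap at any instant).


Check each time point for overlaps:
  t=4: 4 tasks active (T1, T2, T3, T6)
Max concurrent = 4


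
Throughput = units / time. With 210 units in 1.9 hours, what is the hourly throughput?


Throughput = units / time
= 210 / 1.9
= 110.5 units/hour


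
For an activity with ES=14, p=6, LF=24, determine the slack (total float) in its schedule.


EF = ES + duration = 14 + 6 = 20
LS = LF - duration = 24 - 6 = 18
Total Float = LF - EF = 24 - 20
(or LS - ES = 18 - 14)
= 4


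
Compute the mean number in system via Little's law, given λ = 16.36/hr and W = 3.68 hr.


Little's law: L = λ × W
= 16.36 × 3.68
= 60.20


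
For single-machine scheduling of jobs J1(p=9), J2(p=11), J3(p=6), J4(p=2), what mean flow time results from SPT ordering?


SPT order: J4 → J3 → J1 → J2
Completion times:
  J4: C=2
  J3: C=8
  J1: C=17
  J2: C=28
Sum = 55, n = 4
Mean flow = 55/4
= 13.75


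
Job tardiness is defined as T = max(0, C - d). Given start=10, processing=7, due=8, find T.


Completion = start + processing = 10 + 7 = 17
Tardiness = max(0, C - d) = max(0, 17 - 8)
= max(0, 9)
= 9


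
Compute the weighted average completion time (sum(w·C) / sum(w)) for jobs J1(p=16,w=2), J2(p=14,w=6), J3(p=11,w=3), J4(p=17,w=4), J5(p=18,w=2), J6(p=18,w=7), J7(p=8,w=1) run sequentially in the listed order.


Completion times:
  J1: C=16, w×C=2×16=32
  J2: C=30, w×C=6×30=180
  J3: C=41, w×C=3×41=123
  J4: C=58, w×C=4×58=232
  J5: C=76, w×C=2×76=152
  J6: C=94, w×C=7×94=658
  J7: C=102, w×C=1×102=102
Sum w×C = 1479
Sum w = 25
Weighted avg = 1479/25
= 59.16


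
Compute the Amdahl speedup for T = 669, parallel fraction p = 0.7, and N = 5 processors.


Amdahl's law: T_p = T × ((1-p) + p/N)
= 669 × ((1-0.7) + 0.7/5)
= 669 × (0.30 + 0.1400)
= 669 × 0.4400
= 294.36
Speedup = 669/294.36
= 2.27×


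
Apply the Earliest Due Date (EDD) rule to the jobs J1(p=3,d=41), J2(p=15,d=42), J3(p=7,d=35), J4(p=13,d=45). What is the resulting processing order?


EDD: sort by earliest due date
  J3: d=35, p=7
  J1: d=41, p=3
  J2: d=42, p=15
  J4: d=45, p=13
Order: J3 → J1 → J2 → J4


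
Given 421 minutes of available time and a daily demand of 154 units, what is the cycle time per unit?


Cycle time = available time / demand
= 421 / 154
= 2.73 min/unit


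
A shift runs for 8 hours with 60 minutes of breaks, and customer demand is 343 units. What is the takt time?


Available = 8×60 - 60 = 420 min
Takt time = 420 / 343
= 1.22 min/unit


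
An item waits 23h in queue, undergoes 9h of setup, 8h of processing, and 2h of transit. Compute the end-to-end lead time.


Lead time = queue + setup + processing + transit
= 23 + 9 + 8 + 2
= 42 hours


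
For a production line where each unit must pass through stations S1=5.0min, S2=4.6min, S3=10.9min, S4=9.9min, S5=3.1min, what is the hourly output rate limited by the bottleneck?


Bottleneck = longest station time
Station times: [5.0, 4.6, 10.9, 9.9, 3.1]
Max = 10.9 min
Rate = 60 / 10.9
= 5.50 units/hour (bottleneck: 10.9min)


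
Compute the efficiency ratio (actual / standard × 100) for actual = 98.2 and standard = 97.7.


Efficiency = (actual / standard) × 100
= (98.2 / 97.7) × 100
= 100.5%


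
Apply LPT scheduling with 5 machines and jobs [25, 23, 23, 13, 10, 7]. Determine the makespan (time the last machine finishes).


Jobs (LPT sorted): [25, 23, 23, 13, 10, 7]
Machines: 5
  J=25 → Machine 1 (load: 0+25=25)
  J=23 → Machine 2 (load: 0+23=23)
  J=23 → Machine 3 (load: 0+23=23)
  J=13 → Machine 4 (load: 0+13=13)
  J=10 → Machine 5 (load: 0+10=10)
  J=7 → Machine 5 (load: 10+7=17)
Machine loads: [25, 23, 23, 13, 17]
Makespan = max = 25 time units


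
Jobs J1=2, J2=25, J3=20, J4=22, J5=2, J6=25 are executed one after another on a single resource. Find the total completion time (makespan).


Sequential makespan: sum all processing times
= 2 + 25 + 20 + 22 + 2 + 25
= 96 time units


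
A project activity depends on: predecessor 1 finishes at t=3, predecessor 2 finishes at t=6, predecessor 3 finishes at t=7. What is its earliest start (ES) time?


ES = max of all predecessor completion times
Predecessors: [3, 6, 7]
ES = max(3, 6, 7)
= 7


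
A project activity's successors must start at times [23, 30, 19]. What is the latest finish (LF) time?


LF = min of all successor start times
Successors start at: [23, 30, 19]
LF = min(23, 30, 19)
= 19


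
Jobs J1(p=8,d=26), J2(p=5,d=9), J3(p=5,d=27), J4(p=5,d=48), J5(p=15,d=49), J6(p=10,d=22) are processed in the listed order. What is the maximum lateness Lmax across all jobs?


Lateness per job (L = C - d):
  J1: C=8, d=26, L=-18
  J2: C=13, d=9, L=4
  J3: C=18, d=27, L=-9
  J4: C=23, d=48, L=-25
  J5: C=38, d=49, L=-11
  J6: C=48, d=22, L=26
Lmax = max(-18, 4, -9, -25, -11, 26)
= 26


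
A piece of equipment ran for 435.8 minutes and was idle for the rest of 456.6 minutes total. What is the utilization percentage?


Utilization = busy / total × 100
= 435.8 / 456.6 × 100
= 95.4%


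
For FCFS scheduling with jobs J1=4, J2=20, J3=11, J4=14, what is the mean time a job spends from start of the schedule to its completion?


Completion times:
  J1: completes at 4
  J2: completes at 24
  J3: completes at 35
  J4: completes at 49
Sum = 112
Average = 112/4
= 28.00


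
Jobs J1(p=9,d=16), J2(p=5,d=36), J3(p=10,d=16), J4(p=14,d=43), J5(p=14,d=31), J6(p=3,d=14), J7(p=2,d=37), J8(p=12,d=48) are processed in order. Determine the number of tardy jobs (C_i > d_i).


Completion vs due date:
  J1: C=9, d=16 → on time
  J2: C=14, d=36 → on time
  J3: C=24, d=16 → TARDY
  J4: C=38, d=43 → on time
  J5: C=52, d=31 → TARDY
  J6: C=55, d=14 → TARDY
  J7: C=57, d=37 → TARDY
  J8: C=69, d=48 → TARDY
Tardy jobs: J3, J5, J6, J7, J8
Count = 5


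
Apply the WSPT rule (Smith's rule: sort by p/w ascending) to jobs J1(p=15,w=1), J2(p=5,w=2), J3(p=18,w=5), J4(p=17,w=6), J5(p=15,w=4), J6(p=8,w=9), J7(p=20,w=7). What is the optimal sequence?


WSPT (Smith's rule): sort by p/w ascending
  J6: p/w = 8/9 = 0.889
  J2: p/w = 5/2 = 2.500
  J4: p/w = 17/6 = 2.833
  J7: p/w = 20/7 = 2.857
  J3: p/w = 18/5 = 3.600
  J5: p/w = 15/4 = 3.750
  J1: p/w = 15/1 = 15.000
Order: J6 → J2 → J4 → J7 → J3 → J5 → J1


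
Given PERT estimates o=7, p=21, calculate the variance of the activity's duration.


σ² = ((p - o) / 6)² = (p - o)² / 36
= (21 - 7)² / 36
= 14² / 36
= 196 / 36
= 5.4444


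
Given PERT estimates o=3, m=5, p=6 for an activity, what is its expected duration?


te = (o + 4m + p) / 6
= (3 + 4×5 + 6) / 6
= (3 + 20 + 6) / 6
= 29 / 6
= 4.83


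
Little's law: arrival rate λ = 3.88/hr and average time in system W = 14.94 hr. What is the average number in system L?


Little's law: L = λ × W
= 3.88 × 14.94
= 57.97


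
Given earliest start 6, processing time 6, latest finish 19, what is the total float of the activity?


EF = ES + duration = 6 + 6 = 12
LS = LF - duration = 19 - 6 = 13
Total Float = LF - EF = 19 - 12
(or LS - ES = 13 - 6)
= 7


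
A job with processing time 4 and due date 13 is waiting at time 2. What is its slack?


Slack = due - current_time - processing
= 13 - 2 - 4
= 7


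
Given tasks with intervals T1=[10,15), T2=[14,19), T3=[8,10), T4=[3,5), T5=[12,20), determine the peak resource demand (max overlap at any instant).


Check each time point for overlaps:
  t=14: 3 tasks active (T1, T2, T5)
Max concurrent = 3


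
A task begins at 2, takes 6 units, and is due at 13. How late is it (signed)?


Completion = 2 + 6 = 8
Lateness = C - d = 8 - 13
= -5


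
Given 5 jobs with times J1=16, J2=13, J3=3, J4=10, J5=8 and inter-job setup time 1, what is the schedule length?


Makespan = Σ processing + (n-1) × setup
= (16 + 13 + 3 + 10 + 8) + (5-1)×1
= 50 + 4
= 54 time units


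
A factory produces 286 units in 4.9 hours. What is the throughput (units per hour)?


Throughput = units / time
= 286 / 4.9
= 58.4 units/hour


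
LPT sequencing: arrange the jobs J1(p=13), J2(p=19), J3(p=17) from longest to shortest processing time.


LPT: sort by longest processing time first
  J2: p=19
  J3: p=17
  J1: p=13
Order: J2 → J3 → J1


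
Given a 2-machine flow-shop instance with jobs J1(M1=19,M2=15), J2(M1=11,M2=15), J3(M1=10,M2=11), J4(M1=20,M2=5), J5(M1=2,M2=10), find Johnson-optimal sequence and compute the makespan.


Johnson's rule:
Group 1 (M1≤M2, sort by M1): ['J5', 'J3', 'J2']
Group 2 (M1>M2, sort desc M2): ['J1', 'J4']
Sequence: J5 → J3 → J2 → J1 → J4
Makespan calculation:
  J5: M1 done=2, M2 done=12
  J3: M1 done=12, M2 done=23
  J2: M1 done=23, M2 done=38
  J1: M1 done=42, M2 done=57
  J4: M1 done=62, M2 done=67
= Sequence: J5 → J3 → J2 → J1 → J4, Makespan: 67


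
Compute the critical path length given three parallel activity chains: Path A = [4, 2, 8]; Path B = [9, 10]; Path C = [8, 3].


Path A: 4 + 2 + 8 = 14
Path B: 9 + 10 = 19
Path C: 8 + 3 = 11
Critical path = longest = max(14, 19, 11)
= 19 (Path B)


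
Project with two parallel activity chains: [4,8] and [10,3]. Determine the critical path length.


Path A: 4 + 8 = 12
Path B: 10 + 3 = 13
Critical path = longest = max(12, 13)
= 13 (Path B)


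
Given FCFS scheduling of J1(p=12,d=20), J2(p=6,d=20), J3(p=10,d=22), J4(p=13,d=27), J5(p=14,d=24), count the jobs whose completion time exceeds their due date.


Completion vs due date:
  J1: C=12, d=20 → on time
  J2: C=18, d=20 → on time
  J3: C=28, d=22 → TARDY
  J4: C=41, d=27 → TARDY
  J5: C=55, d=24 → TARDY
Tardy jobs: J3, J4, J5
Count = 3


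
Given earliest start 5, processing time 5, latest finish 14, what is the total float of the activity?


EF = ES + duration = 5 + 5 = 10
LS = LF - duration = 14 - 5 = 9
Total Float = LF - EF = 14 - 10
(or LS - ES = 9 - 5)
= 4


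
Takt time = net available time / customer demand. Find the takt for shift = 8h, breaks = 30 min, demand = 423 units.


Available = 8×60 - 30 = 450 min
Takt time = 450 / 423
= 1.06 min/unit


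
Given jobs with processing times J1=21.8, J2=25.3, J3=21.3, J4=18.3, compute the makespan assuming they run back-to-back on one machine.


Sequential makespan: sum all processing times
= 21.8 + 25.3 + 21.3 + 18.3
= 86.7 time units


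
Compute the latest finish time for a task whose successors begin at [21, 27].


LF = min of all successor start times
Successors start at: [21, 27]
LF = min(21, 27)
= 21


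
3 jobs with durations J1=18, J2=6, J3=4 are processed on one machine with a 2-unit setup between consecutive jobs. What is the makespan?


Makespan = Σ processing + (n-1) × setup
= (18 + 6 + 4) + (3-1)×2
= 28 + 4
= 32 time units


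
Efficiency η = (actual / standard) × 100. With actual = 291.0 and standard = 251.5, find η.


Efficiency = (actual / standard) × 100
= (291.0 / 251.5) × 100
= 115.7%


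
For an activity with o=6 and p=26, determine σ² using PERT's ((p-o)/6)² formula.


σ² = ((p - o) / 6)² = (p - o)² / 36
= (26 - 6)² / 36
= 20² / 36
= 400 / 36
= 11.1111


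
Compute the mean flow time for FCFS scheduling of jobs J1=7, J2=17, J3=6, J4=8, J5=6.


Completion times:
  J1: completes at 7
  J2: completes at 24
  J3: completes at 30
  J4: completes at 38
  J5: completes at 44
Sum = 143
Average = 143/5
= 28.60


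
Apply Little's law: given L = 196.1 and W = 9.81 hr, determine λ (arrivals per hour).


Little's law: L = λW → λ = L / W
= 196.1 / 9.81
= 19.99 per hour


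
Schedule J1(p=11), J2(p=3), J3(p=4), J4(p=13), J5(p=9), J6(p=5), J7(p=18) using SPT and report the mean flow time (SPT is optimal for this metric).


SPT order: J2 → J3 → J6 → J5 → J1 → J4 → J7
Completion times:
  J2: C=3
  J3: C=7
  J6: C=12
  J5: C=21
  J1: C=32
  J4: C=45
  J7: C=63
Sum = 183, n = 7
Mean flow = 183/7
= 26.14
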